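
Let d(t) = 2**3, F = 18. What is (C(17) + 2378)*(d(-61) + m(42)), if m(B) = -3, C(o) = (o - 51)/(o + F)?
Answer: 83196/7 ≈ 11885.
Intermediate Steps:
C(o) = (-51 + o)/(18 + o) (C(o) = (o - 51)/(o + 18) = (-51 + o)/(18 + o))
d(t) = 8
(C(17) + 2378)*(d(-61) + m(42)) = ((-51 + 17)/(18 + 17) + 2378)*(8 - 3) = (-34/35 + 2378)*5 = (83196/35)*5 = 83196/7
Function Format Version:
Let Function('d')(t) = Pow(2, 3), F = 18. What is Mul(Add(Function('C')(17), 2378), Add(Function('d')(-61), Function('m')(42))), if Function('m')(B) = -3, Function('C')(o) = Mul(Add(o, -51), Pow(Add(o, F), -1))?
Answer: Rational(83196, 7) ≈ 11885.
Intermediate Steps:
Function('C')(o) = Mul(Pow(Add(18, o), -1), Add(-51, o)) (Function('C')(o) = Mul(Add(o, -51), Pow(Add(o, 18), -1)) = Mul(Add(-51, o), Pow(Add(18, o), -1)) = Mul(Pow(Add(18, o), -1), Add(-51, o)))
Function('d')(t) = 8
Mul(Add(Function('C')(17), 2378), Add(Function('d')(-61), Function('m')(42))) = Mul(Add(Mul(Pow(Add(18, 17), -1), Add(-51, 17)), 2378), Add(8, -3)) = Mul(Add(Mul(Pow(35, -1), -34), 2378), 5) = Mul(Add(Mul(Rational(1, 35), -34), 2378), 5) = Mul(Add(Rational(-34, 35), 2378), 5) = Mul(Rational(83196, 35), 5) = Rational(83196, 7)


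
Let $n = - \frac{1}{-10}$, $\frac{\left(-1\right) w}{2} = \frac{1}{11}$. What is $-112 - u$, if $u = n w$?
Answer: $- \frac{6159}{55} \approx -111.98$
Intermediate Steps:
$w = - \frac{2}{11} \approx -0.18182$
$n = \frac{1}{10}$ ($n = \left(-1\right) \left(- \frac{1}{10}\right) = \frac{1}{10} \approx 0.1$)
$u = - \frac{1}{55}$ ($u = \frac{1}{10} \left(- \frac{2}{11}\right) = - \frac{1}{55} \approx -0.018182$)
$-112 - u = -112 - - \frac{1}{55} = -112 + \frac{1}{55} = - \frac{6159}{55}$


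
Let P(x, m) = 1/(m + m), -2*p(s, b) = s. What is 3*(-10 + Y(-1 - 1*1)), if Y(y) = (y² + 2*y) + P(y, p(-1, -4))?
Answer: -27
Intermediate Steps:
p(s, b) = -s/2
P(x, m) = 1/(2*m)
Y(y) = 1 + y² + 2*y (Y(y) = (y² + 2*y) + 1/(2*((-½*(-1)))) = (y² + 2*y) + 1/(2*(½)) = (y² + 2*y) + (½)*2 = (y² + 2*y) + 1 = 1 + y² + 2*y)
3*(-10 + Y(-1 - 1*1)) = 3*(-10 + (1 + (-1 - 1*1)² + 2*(-1 - 1*1))) = 3*(-10 + (1 + (-1 - 1)² + 2*(-1 - 1))) = 3*(-10 + (1 + (-2)² + 2*(-2))) = 3*(-10 + (1 + 4 - 4)) = 3*(-10 + 1) = 3*(-9) = -27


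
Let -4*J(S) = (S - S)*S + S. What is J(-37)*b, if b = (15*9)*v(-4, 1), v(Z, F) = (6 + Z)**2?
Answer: 4995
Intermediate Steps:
J(S) = -S/4 (J(S) = -((S - S)*S + S)/4 = -(0*S + S)/4 = -(0 + S)/4 = -S/4)
b = 540 (b = (15*9)*(6 - 4)**2 = 135*2**2 = 135*4 = 540)
J(-37)*b = -1/4*(-37)*540 = (37/4)*540 = 4995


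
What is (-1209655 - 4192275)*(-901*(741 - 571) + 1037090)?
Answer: -4774873965600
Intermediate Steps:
(-1209655 - 4192275)*(-901*(741 - 571) + 1037090) = -5401930*(-901*170 + 1037090) = -5401930*(-153170 + 1037090) = -5401930*883920 = -4774873965600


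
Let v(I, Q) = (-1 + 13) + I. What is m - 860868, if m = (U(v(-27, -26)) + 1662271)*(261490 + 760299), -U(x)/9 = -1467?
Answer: 1711980042118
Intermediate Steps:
v(I, Q) = 12 + I
U(x) = 13203 (U(x) = -9*(-1467) = 13203)
m = 1711980902986 (m = (13203 + 1662271)*(261490 + 760299) = 1675474*1021789 = 1711980902986)
m - 860868 = 1711980902986 - 860868 = 1711980042118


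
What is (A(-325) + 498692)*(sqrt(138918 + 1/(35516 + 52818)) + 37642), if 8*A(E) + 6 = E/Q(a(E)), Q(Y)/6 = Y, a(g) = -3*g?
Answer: 1351564975519/72 + 71811539*sqrt(1083962644936742)/12720096 ≈ 1.8958e+10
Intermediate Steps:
Q(Y) = 6*Y
A(E) = -109/144 (A(E) = -3/4 + (E/((6*(-3*E))))/8 = -3/4 + (E/((-18*E)))/8 = -3/4 + (E*(-1/(18*E)))/8 = -3/4 + (1/8)*(-1/18) = -3/4 - 1/144 = -109/144)
(A(-325) + 498692)*(sqrt(138918 + 1/(35516 + 52818)) + 37642) = (-109/144 + 498692)*(sqrt(138918 + 1/(35516 + 52818)) + 37642) = 71811539*(sqrt(138918 + 1/88334) + 37642)/144 = 71811539*(sqrt(12271182613/88334) + 37642)/144 = 71811539*(sqrt(1083962644936742)/88334 + 37642)/144 = 71811539*(37642 + sqrt(1083962644936742)/88334)/144 = 1351564975519/72 + 71811539*sqrt(1083962644936742)/12720096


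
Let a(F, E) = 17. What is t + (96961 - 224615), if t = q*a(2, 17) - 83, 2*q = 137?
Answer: -253145/2 ≈ -1.2657e+5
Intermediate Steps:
q = 137/2 (q = (1/2)*137 = 137/2 ≈ 68.500)
t = 2163/2 (t = (137/2)*17 - 83 = 2329/2 - 83 = 2163/2 ≈ 1081.5)
t + (96961 - 224615) = 2163/2 + (96961 - 224615) = 2163/2 - 127654 = -253145/2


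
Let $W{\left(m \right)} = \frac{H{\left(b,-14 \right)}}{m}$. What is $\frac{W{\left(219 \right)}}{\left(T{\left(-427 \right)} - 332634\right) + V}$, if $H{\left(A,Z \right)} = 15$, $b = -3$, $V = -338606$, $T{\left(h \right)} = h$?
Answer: $- \frac{5}{49031691} \approx -1.0197 \cdot 10^{-7}$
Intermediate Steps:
$W{\left(m \right)} = \frac{15}{m}$
$\frac{W{\left(219 \right)}}{\left(T{\left(-427 \right)} - 332634\right) + V} = \frac{15 \cdot \frac{1}{219}}{\left(-427 - 332634\right) - 338606} = \frac{15 \cdot \frac{1}{219}}{-333061 - 338606} = \frac{5}{73 \left(-671667\right)} = \frac{5}{73} \left(- \frac{1}{671667}\right) = - \frac{5}{49031691}$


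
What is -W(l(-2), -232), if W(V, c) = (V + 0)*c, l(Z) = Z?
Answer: -464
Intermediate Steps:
W(V, c) = V*c
-W(l(-2), -232) = -(-2)*(-232) = -1*464 = -464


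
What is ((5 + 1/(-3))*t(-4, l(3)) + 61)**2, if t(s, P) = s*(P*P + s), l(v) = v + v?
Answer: 2588881/9 ≈ 2.8765e+5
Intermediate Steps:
l(v) = 2*v
t(s, P) = s*(s + P**2) (t(s, P) = s*(P**2 + s) = s*(s + P**2))
((5 + 1/(-3))*t(-4, l(3)) + 61)**2 = ((5 + 1/(-3))*(-4*(-4 + (2*3)**2)) + 61)**2 = ((5 - 1/3)*(-4*(-4 + 6**2)) + 61)**2 = (14*(-4*(-4 + 36))/3 + 61)**2 = (14*(-4*32)/3 + 61)**2 = ((14/3)*(-128) + 61)**2 = (-1792/3 + 61)**2 = (-1609/3)**2 = 2588881/9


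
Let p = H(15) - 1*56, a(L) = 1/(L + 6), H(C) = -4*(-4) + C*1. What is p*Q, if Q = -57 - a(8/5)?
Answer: 54275/38 ≈ 1428.3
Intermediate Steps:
H(C) = 16 + C
a(L) = 1/(6 + L)
Q = -2171/38 (Q = -57 - 1/(6 + 8/5) = -57 - 1/38/5 = -57 - 1*5/38 = -57 - 5/38 = -2171/38 ≈ -57.132)
p = -25 (p = (16 + 15) - 1*56 = 31 - 56 = -25)
p*Q = -25*(-2171/38) = 54275/38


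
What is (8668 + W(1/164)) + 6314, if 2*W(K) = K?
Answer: 4914097/328 ≈ 14982.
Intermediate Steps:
W(K) = K/2
(8668 + W(1/164)) + 6314 = (8668 + (½)/164) + 6314 = (8668 + (½)*(1/164)) + 6314 = (8668 + 1/328) + 6314 = 2843105/328 + 6314 = 4914097/328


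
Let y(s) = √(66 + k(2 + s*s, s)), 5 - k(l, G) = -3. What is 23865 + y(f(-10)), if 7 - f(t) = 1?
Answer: 23865 + √74 ≈ 23874.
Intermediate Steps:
k(l, G) = 8 (k(l, G) = 5 - 1*(-3) = 5 + 3 = 8)
f(t) = 6 (f(t) = 7 - 1*1 = 7 - 1 = 6)
y(s) = √74 (y(s) = √(66 + 8) = √74)
23865 + y(f(-10)) = 23865 + √74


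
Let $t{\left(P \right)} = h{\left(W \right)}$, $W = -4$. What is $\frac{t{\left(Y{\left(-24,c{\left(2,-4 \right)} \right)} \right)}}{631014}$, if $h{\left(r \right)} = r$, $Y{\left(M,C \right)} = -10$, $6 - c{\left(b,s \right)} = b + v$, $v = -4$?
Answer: $- \frac{2}{315507} \approx -6.339 \cdot 10^{-6}$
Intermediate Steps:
$c{\left(b,s \right)} = 10 - b$ ($c{\left(b,s \right)} = 6 - \left(b - 4\right) = 6 - \left(-4 + b\right) = 10 - b$)
$t{\left(P \right)} = -4$
$\frac{t{\left(Y{\left(-24,c{\left(2,-4 \right)} \right)} \right)}}{631014} = - \frac{4}{631014} = \left(-4\right) \frac{1}{631014} = - \frac{2}{315507}$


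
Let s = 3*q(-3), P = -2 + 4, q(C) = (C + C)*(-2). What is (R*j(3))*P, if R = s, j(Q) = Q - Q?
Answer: 0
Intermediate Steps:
q(C) = -4*C (q(C) = (2*C)*(-2) = -4*C)
P = 2
j(Q) = 0
s = 36 (s = 3*(-4*(-3)) = 3*12 = 36)
R = 36
(R*j(3))*P = (36*0)*2 = 0*2 = 0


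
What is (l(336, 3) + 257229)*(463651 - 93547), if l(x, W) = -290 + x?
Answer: 95218506600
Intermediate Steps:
(l(336, 3) + 257229)*(463651 - 93547) = ((-290 + 336) + 257229)*(463651 - 93547) = (46 + 257229)*370104 = 257275*370104 = 95218506600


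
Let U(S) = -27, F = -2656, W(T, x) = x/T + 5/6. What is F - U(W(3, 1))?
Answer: -2629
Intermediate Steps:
W(T, x) = 5/6 + x/T (W(T, x) = x/T + 5*(1/6) = x/T + 5/6 = 5/6 + x/T)
F - U(W(3, 1)) = -2656 - 1*(-27) = -2656 + 27 = -2629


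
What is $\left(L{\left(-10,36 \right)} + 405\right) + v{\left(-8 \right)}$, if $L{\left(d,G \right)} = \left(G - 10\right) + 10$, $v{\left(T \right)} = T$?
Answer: $433$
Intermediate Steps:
$L{\left(d,G \right)} = G$ ($L{\left(d,G \right)} = \left(-10 + G\right) + 10 = G$)
$\left(L{\left(-10,36 \right)} + 405\right) + v{\left(-8 \right)} = \left(36 + 405\right) - 8 = 441 - 8 = 433$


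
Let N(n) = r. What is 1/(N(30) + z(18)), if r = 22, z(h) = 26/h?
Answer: 9/211 ≈ 0.042654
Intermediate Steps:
N(n) = 22
1/(N(30) + z(18)) = 1/(22 + 26/18) = 1/(22 + 26*(1/18)) = 1/(22 + 13/9) = 1/(211/9) = 9/211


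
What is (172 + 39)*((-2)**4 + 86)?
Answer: 21522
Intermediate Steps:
(172 + 39)*((-2)**4 + 86) = 211*(16 + 86) = 211*102 = 21522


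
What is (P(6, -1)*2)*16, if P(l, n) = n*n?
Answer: 32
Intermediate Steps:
P(l, n) = n²
(P(6, -1)*2)*16 = ((-1)²*2)*16 = (1*2)*16 = 2*16 = 32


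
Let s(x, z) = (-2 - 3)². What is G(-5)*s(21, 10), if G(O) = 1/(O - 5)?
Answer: -5/2 ≈ -2.5000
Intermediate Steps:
s(x, z) = 25 (s(x, z) = (-5)² = 25)
G(O) = 1/(-5 + O)
G(-5)*s(21, 10) = 25/(-5 - 5) = 25/(-10) = -⅒*25 = -5/2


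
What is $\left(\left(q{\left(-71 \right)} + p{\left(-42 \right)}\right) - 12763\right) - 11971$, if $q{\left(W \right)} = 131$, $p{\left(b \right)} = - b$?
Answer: $-24561$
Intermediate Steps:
$\left(\left(q{\left(-71 \right)} + p{\left(-42 \right)}\right) - 12763\right) - 11971 = \left(\left(131 - -42\right) - 12763\right) - 11971 = \left(\left(131 + 42\right) - 12763\right) - 11971 = \left(173 - 12763\right) - 11971 = -12590 - 11971 = -24561$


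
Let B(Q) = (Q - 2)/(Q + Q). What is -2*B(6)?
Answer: -⅔ ≈ -0.66667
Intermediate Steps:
B(Q) = (-2 + Q)/(2*Q) (B(Q) = (-2 + Q)/((2*Q)) = (-2 + Q)*(1/(2*Q)) = (-2 + Q)/(2*Q))
-2*B(6) = -(-2 + 6)/6 = -4/6 = -2*⅓ = -⅔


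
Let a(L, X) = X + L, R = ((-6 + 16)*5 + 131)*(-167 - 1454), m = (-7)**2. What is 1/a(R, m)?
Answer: -1/293352 ≈ -3.4089e-6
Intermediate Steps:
m = 49
R = -293401 (R = (10*5 + 131)*(-1621) = (50 + 131)*(-1621) = 181*(-1621) = -293401)
a(L, X) = L + X
1/a(R, m) = 1/(-293401 + 49) = 1/(-293352) = -1/293352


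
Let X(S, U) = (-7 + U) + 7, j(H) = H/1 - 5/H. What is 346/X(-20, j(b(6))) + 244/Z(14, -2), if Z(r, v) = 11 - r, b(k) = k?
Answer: -1336/93 ≈ -14.366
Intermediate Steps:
j(H) = H - 5/H (j(H) = H*1 - 5/H = H - 5/H)
X(S, U) = U
346/X(-20, j(b(6))) + 244/Z(14, -2) = 346/(6 - 5/6) + 244/(11 - 1*14) = 346/(6 - 5*⅙) + 244/(11 - 14) = 346/(6 - ⅚) + 244/(-3) = 346/(31/6) + 244*(-⅓) = 346*(6/31) - 244/3 = 2076/31 - 244/3 = -1336/93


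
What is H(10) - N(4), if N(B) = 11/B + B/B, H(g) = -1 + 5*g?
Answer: 181/4 ≈ 45.250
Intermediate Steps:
N(B) = 1 + 11/B (N(B) = 11/B + 1 = 1 + 11/B)
H(10) - N(4) = (-1 + 5*10) - (11 + 4)/4 = (-1 + 50) - 15/4 = 49 - 1*15/4 = 49 - 15/4 = 181/4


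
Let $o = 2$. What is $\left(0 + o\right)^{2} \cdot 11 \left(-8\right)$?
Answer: $-352$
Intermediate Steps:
$\left(0 + o\right)^{2} \cdot 11 \left(-8\right) = \left(0 + 2\right)^{2} \cdot 11 \left(-8\right) = 2^{2} \cdot 11 \left(-8\right) = 4 \cdot 11 \left(-8\right) = 44 \left(-8\right) = -352$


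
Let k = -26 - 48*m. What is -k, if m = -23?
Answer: -1078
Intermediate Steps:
k = 1078 (k = -26 - 48*(-23) = -26 + 1104 = 1078)
-k = -1*1078 = -1078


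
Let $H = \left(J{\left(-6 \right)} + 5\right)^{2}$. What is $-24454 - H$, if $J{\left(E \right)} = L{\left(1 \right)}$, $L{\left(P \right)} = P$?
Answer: $-24490$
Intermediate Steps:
$J{\left(E \right)} = 1$
$H = 36$ ($H = \left(1 + 5\right)^{2} = 6^{2} = 36$)
$-24454 - H = -24454 - 36 = -24490$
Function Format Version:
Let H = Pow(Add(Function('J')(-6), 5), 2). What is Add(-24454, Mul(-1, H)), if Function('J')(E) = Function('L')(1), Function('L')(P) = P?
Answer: -24490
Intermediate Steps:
Function('J')(E) = 1
H = 36 (H = Pow(Add(1, 5), 2) = Pow(6, 2) = 36)
Add(-24454, Mul(-1, H)) = Add(-24454, Mul(-1, 36)) = Add(-24454, -36) = -24490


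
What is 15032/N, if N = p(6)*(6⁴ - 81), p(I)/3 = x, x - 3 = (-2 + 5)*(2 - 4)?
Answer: -15032/10935 ≈ -1.3747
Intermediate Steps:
x = -3 (x = 3 + (-2 + 5)*(2 - 4) = 3 + 3*(-2) = 3 - 6 = -3)
p(I) = -9 (p(I) = 3*(-3) = -9)
N = -10935 (N = -9*(6⁴ - 81) = -9*(1296 - 81) = -9*1215 = -10935)
15032/N = 15032/(-10935) = 15032*(-1/10935) = -15032/10935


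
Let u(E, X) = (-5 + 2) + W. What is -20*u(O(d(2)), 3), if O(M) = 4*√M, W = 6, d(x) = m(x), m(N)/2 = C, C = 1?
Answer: -60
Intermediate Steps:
m(N) = 2 (m(N) = 2*1 = 2)
d(x) = 2
u(E, X) = 3 (u(E, X) = (-5 + 2) + 6 = -3 + 6 = 3)
-20*u(O(d(2)), 3) = -20*3 = -60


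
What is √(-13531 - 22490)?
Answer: I*√36021 ≈ 189.79*I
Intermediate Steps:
√(-13531 - 22490) = √(-36021) = I*√36021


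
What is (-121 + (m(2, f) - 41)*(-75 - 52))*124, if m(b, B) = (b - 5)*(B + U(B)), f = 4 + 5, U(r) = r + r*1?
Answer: 1906252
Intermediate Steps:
U(r) = 2*r (U(r) = r + r = 2*r)
f = 9
m(b, B) = 3*B*(-5 + b) (m(b, B) = (b - 5)*(B + 2*B) = (-5 + b)*(3*B) = 3*B*(-5 + b))
(-121 + (m(2, f) - 41)*(-75 - 52))*124 = (-121 + (3*9*(-5 + 2) - 41)*(-75 - 52))*124 = (-121 + (3*9*(-3) - 41)*(-127))*124 = (-121 + (-81 - 41)*(-127))*124 = (-121 - 122*(-127))*124 = (-121 + 15494)*124 = 15373*124 = 1906252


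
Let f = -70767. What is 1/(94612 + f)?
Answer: 1/23845 ≈ 4.1938e-5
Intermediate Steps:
1/(94612 + f) = 1/(94612 - 70767) = 1/23845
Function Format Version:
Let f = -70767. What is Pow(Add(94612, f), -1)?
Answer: Rational(1, 23845) ≈ 4.1938e-5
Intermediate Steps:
Pow(Add(94612, f), -1) = Pow(Add(94612, -70767), -1) = Pow(23845, -1) = Rational(1, 23845)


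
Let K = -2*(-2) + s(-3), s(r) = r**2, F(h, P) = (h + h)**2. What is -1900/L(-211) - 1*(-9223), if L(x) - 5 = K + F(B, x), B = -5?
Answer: 543207/59 ≈ 9206.9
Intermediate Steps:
F(h, P) = 4*h**2 (F(h, P) = (2*h)**2 = 4*h**2)
K = 13 (K = -2*(-2) + (-3)**2 = 4 + 9 = 13)
L(x) = 118 (L(x) = 5 + (13 + 4*(-5)**2) = 5 + (13 + 4*25) = 5 + (13 + 100) = 5 + 113 = 118)
-1900/L(-211) - 1*(-9223) = -1900/118 - 1*(-9223) = -1900*1/118 + 9223 = -950/59 + 9223 = 543207/59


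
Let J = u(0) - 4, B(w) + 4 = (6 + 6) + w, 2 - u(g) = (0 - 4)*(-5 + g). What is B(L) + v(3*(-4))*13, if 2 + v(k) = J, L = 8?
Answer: -296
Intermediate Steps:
u(g) = -18 + 4*g (u(g) = 2 - (0 - 4)*(-5 + g) = 2 - (-4)*(-5 + g) = 2 - (20 - 4*g) = 2 + (-20 + 4*g) = -18 + 4*g)
B(w) = 8 + w (B(w) = -4 + ((6 + 6) + w) = -4 + (12 + w) = 8 + w)
J = -22 (J = (-18 + 4*0) - 4 = (-18 + 0) - 4 = -18 - 4 = -22)
v(k) = -24 (v(k) = -2 - 22 = -24)
B(L) + v(3*(-4))*13 = (8 + 8) - 24*13 = 16 - 312 = -296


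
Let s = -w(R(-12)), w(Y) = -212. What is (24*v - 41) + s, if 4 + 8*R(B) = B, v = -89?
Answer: -1965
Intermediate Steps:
R(B) = -½ + B/8
s = 212 (s = -1*(-212) = 212)
(24*v - 41) + s = (24*(-89) - 41) + 212 = (-2136 - 41) + 212 = -2177 + 212 = -1965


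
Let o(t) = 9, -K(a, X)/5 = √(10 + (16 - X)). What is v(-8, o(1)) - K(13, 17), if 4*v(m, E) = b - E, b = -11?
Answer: 10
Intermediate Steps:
K(a, X) = -5*√(26 - X) (K(a, X) = -5*√(10 + (16 - X)) = -5*√(26 - X))
v(m, E) = -11/4 - E/4 (v(m, E) = (-11 - E)/4 = -11/4 - E/4)
v(-8, o(1)) - K(13, 17) = (-11/4 - ¼*9) - (-5)*√(26 - 1*17) = (-11/4 - 9/4) - (-5)*√(26 - 17) = -5 - (-5)*√9 = -5 - (-5)*3 = -5 - 1*(-15) = -5 + 15 = 10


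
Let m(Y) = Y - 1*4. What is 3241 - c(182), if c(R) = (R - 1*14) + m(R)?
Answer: 2895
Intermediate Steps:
m(Y) = -4 + Y (m(Y) = Y - 4 = -4 + Y)
c(R) = -18 + 2*R (c(R) = (R - 1*14) + (-4 + R) = (R - 14) + (-4 + R) = (-14 + R) + (-4 + R) = -18 + 2*R)
3241 - c(182) = 3241 - (-18 + 2*182) = 3241 - (-18 + 364) = 3241 - 1*346 = 3241 - 346 = 2895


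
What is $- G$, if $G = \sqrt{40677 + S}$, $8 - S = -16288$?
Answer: $- \sqrt{56973} \approx -238.69$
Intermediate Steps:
$S = 16296$ ($S = 8 - -16288 = 8 + 16288 = 16296$)
$G = \sqrt{56973}$ ($G = \sqrt{40677 + 16296} = \sqrt{56973} \approx 238.69$)
$- G = - \sqrt{56973}$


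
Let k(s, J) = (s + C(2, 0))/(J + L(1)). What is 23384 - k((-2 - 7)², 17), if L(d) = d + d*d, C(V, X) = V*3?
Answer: 444209/19 ≈ 23379.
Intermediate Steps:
C(V, X) = 3*V
L(d) = d + d²
k(s, J) = (6 + s)/(2 + J) (k(s, J) = (s + 3*2)/(J + 1*(1 + 1)) = (s + 6)/(J + 1*2) = (6 + s)/(J + 2) = (6 + s)/(2 + J))
23384 - k((-2 - 7)², 17) = 23384 - (6 + (-2 - 7)²)/(2 + 17) = 23384 - (6 + (-9)²)/19 = 23384 - (6 + 81)/19 = 23384 - 87/19 = 444209/19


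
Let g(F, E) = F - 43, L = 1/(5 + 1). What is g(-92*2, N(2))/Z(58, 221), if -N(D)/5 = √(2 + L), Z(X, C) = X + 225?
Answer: -227/283 ≈ -0.80212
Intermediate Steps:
Z(X, C) = 225 + X
L = ⅙ (L = 1/6 = ⅙ ≈ 0.16667)
N(D) = -5*√78/6 (N(D) = -5*√(2 + ⅙) = -5*√78/6)
g(F, E) = -43 + F
g(-92*2, N(2))/Z(58, 221) = (-43 - 92*2)/(225 + 58) = (-43 - 184)/283 = -227*1/283 = -227/283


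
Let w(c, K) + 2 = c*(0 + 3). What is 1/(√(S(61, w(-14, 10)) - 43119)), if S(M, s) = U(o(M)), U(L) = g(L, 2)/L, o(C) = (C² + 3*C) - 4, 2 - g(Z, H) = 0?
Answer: -5*I*√6558399822/84082049 ≈ -0.0048158*I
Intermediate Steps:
g(Z, H) = 2 (g(Z, H) = 2 - 1*0 = 2 + 0 = 2)
w(c, K) = -2 + 3*c (w(c, K) = -2 + c*(0 + 3) = -2 + c*3 = -2 + 3*c)
o(C) = -4 + C² + 3*C
U(L) = 2/L
S(M, s) = 2/(-4 + M² + 3*M)
1/(√(S(61, w(-14, 10)) - 43119)) = 1/(√(2/(-4 + 61² + 3*61) - 43119)) = 1/(√(2/(-4 + 3721 + 183) - 43119)) = 1/(√(2/3900 - 43119)) = 1/(√(2*(1/3900) - 43119)) = 1/(√(1/1950 - 43119)) = 1/(√(-84082049/1950)) = 1/(I*√6558399822/390) = -5*I*√6558399822/84082049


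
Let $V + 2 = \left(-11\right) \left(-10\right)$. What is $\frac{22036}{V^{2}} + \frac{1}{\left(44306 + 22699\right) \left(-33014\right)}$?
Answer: $\frac{677026433873}{358360697340} \approx 1.8892$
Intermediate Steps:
$V = 108$ ($V = -2 - -110 = -2 + 110 = 108$)
$\frac{22036}{V^{2}} + \frac{1}{\left(44306 + 22699\right) \left(-33014\right)} = \frac{22036}{108^{2}} + \frac{1}{\left(44306 + 22699\right) \left(-33014\right)} = \frac{22036}{11664} + \frac{1}{67005} \left(- \frac{1}{33014}\right) = 22036 \cdot \frac{1}{11664} + \frac{1}{67005} \left(- \frac{1}{33014}\right) = \frac{5509}{2916} - \frac{1}{2212103070} = \frac{677026433873}{358360697340}$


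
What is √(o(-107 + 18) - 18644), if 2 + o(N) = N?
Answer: I*√18735 ≈ 136.88*I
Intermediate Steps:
o(N) = -2 + N
√(o(-107 + 18) - 18644) = √((-2 + (-107 + 18)) - 18644) = √((-2 - 89) - 18644) = √(-91 - 18644) = √(-18735) = I*√18735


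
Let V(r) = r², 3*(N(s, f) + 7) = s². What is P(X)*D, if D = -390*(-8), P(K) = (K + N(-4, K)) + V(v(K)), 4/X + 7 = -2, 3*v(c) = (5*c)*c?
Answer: -122989360/19683 ≈ -6248.5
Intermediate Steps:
N(s, f) = -7 + s²/3
v(c) = 5*c²/3 (v(c) = ((5*c)*c)/3 = (5*c²)/3 = 5*c²/3)
X = -4/9 (X = 4/(-7 - 2) = 4/(-9) = 4*(-⅑) = -4/9 ≈ -0.44444)
P(K) = -5/3 + K + 25*K⁴/9 (P(K) = (K + (-7 + (⅓)*(-4)²)) + (5*K²/3)² = (K + (-7 + (⅓)*16)) + 25*K⁴/9 = (K + (-7 + 16/3)) + 25*K⁴/9 = (K - 5/3) + 25*K⁴/9 = (-5/3 + K) + 25*K⁴/9 = -5/3 + K + 25*K⁴/9)
D = 3120
P(X)*D = (-5/3 - 4/9 + 25*(-4/9)⁴/9)*3120 = (-5/3 - 4/9 + (25/9)*(256/6561))*3120 = (-5/3 - 4/9 + 6400/59049)*3120 = -118259/59049*3120 = -122989360/19683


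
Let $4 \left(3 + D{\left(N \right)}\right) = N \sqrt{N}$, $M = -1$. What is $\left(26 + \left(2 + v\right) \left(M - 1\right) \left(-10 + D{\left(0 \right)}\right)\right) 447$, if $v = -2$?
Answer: $11622$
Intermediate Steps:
$D{\left(N \right)} = -3 + \frac{N^{\frac{3}{2}}}{4}$ ($D{\left(N \right)} = -3 + \frac{N \sqrt{N}}{4} = -3 + \frac{N^{\frac{3}{2}}}{4}$)
$\left(26 + \left(2 + v\right) \left(M - 1\right) \left(-10 + D{\left(0 \right)}\right)\right) 447 = \left(26 + \left(2 - 2\right) \left(-1 - 1\right) \left(-10 - \left(3 - \frac{0^{\frac{3}{2}}}{4}\right)\right)\right) 447 = \left(26 + 0 \left(-2\right) \left(-10 + \left(-3 + \frac{1}{4} \cdot 0\right)\right)\right) 447 = \left(26 + 0 \left(-10 + \left(-3 + 0\right)\right)\right) 447 = \left(26 + 0 \left(-10 - 3\right)\right) 447 = \left(26 + 0 \left(-13\right)\right) 447 = \left(26 + 0\right) 447 = 26 \cdot 447 = 11622$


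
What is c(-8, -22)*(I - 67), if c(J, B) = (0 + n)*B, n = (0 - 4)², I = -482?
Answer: 193248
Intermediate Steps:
n = 16 (n = (-4)² = 16)
c(J, B) = 16*B (c(J, B) = (0 + 16)*B = 16*B)
c(-8, -22)*(I - 67) = (16*(-22))*(-482 - 67) = -352*(-549) = 193248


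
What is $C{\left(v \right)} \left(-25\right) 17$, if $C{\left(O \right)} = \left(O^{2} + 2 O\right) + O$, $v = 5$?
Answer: $-17000$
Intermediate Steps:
$C{\left(O \right)} = O^{2} + 3 O$
$C{\left(v \right)} \left(-25\right) 17 = 5 \left(3 + 5\right) \left(-25\right) 17 = 5 \cdot 8 \left(-25\right) 17 = 40 \left(-25\right) 17 = \left(-1000\right) 17 = -17000$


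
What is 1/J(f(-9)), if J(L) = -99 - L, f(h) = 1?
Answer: -1/100 ≈ -0.010000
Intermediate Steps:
1/J(f(-9)) = 1/(-99 - 1*1) = 1/(-99 - 1) = 1/(-100) = -1/100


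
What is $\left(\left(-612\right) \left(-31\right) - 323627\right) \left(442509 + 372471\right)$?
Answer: $-248287731900$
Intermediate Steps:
$\left(\left(-612\right) \left(-31\right) - 323627\right) \left(442509 + 372471\right) = \left(18972 - 323627\right) 814980 = \left(-304655\right) 814980 = -248287731900$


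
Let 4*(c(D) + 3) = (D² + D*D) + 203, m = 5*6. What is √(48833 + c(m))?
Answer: 7*√4027/2 ≈ 222.11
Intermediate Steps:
m = 30
c(D) = 191/4 + D²/2 (c(D) = -3 + ((D² + D*D) + 203)/4 = -3 + ((D² + D²) + 203)/4 = -3 + (2*D² + 203)/4 = -3 + (203 + 2*D²)/4 = -3 + (203/4 + D²/2) = 191/4 + D²/2)
√(48833 + c(m)) = √(48833 + (191/4 + (½)*30²)) = √(48833 + (191/4 + (½)*900)) = √(48833 + (191/4 + 450)) = √(48833 + 1991/4) = √(197323/4) = 7*√4027/2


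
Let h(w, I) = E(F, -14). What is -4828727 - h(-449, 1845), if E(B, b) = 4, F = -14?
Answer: -4828731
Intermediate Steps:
h(w, I) = 4
-4828727 - h(-449, 1845) = -4828727 - 1*4 = -4828727 - 4 = -4828731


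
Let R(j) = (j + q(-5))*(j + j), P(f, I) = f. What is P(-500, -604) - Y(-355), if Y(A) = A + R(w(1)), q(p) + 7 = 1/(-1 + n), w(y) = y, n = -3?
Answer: -265/2 ≈ -132.50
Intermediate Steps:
q(p) = -29/4 (q(p) = -7 + 1/(-1 - 3) = -7 + 1/(-4) = -7 - ¼ = -29/4)
R(j) = 2*j*(-29/4 + j) (R(j) = (j - 29/4)*(j + j) = (-29/4 + j)*(2*j) = 2*j*(-29/4 + j))
Y(A) = -25/2 + A (Y(A) = A + (½)*1*(-29 + 4*1) = A + (½)*1*(-29 + 4) = A + (½)*1*(-25) = A - 25/2 = -25/2 + A)
P(-500, -604) - Y(-355) = -500 - (-25/2 - 355) = -500 - 1*(-735/2) = -500 + 735/2 = -265/2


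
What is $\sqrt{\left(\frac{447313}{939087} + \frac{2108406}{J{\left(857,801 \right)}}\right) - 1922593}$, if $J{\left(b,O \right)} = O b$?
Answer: $\frac{2 i \sqrt{273991675916897660586018351}}{23875660917} \approx 1386.6 i$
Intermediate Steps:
$\sqrt{\left(\frac{447313}{939087} + \frac{2108406}{J{\left(857,801 \right)}}\right) - 1922593} = \sqrt{\left(\frac{447313}{939087} + \frac{2108406}{801 \cdot 857}\right) - 1922593} = \sqrt{\left(447313 \cdot \frac{1}{939087} + \frac{2108406}{686457}\right) - 1922593} = \sqrt{\left(\frac{447313}{939087} + 2108406 \cdot \frac{1}{686457}\right) - 1922593} = \sqrt{\left(\frac{447313}{939087} + \frac{702802}{228819}\right) - 1922593} = \sqrt{\frac{254115311707}{71626982751} - 1922593} = \sqrt{- \frac{137709281532881636}{71626982751}} = \frac{2 i \sqrt{273991675916897660586018351}}{23875660917}$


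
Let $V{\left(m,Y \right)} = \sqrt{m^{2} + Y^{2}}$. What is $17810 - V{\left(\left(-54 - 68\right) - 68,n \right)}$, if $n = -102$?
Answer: $17810 - 2 \sqrt{11626} \approx 17594.0$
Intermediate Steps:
$V{\left(m,Y \right)} = \sqrt{Y^{2} + m^{2}}$
$17810 - V{\left(\left(-54 - 68\right) - 68,n \right)} = 17810 - \sqrt{\left(-102\right)^{2} + \left(\left(-54 - 68\right) - 68\right)^{2}} = 17810 - \sqrt{10404 + \left(-122 - 68\right)^{2}} = 17810 - \sqrt{10404 + \left(-190\right)^{2}} = 17810 - \sqrt{10404 + 36100} = 17810 - \sqrt{46504} = 17810 - 2 \sqrt{11626}$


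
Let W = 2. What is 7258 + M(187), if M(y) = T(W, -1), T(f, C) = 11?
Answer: 7269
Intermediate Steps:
M(y) = 11
7258 + M(187) = 7258 + 11 = 7269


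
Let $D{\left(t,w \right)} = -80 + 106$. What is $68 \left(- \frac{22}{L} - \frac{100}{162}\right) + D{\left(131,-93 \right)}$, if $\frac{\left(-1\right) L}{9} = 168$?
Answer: $- \frac{8497}{567} \approx -14.986$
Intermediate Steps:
$L = -1512$ ($L = \left(-9\right) 168 = -1512$)
$D{\left(t,w \right)} = 26$
$68 \left(- \frac{22}{L} - \frac{100}{162}\right) + D{\left(131,-93 \right)} = 68 \left(- \frac{22}{-1512} - \frac{100}{162}\right) + 26 = 68 \left(\left(-22\right) \left(- \frac{1}{1512}\right) - \frac{50}{81}\right) + 26 = 68 \left(\frac{11}{756} - \frac{50}{81}\right) + 26 = 68 \left(- \frac{1367}{2268}\right) + 26 = - \frac{23239}{567} + 26 = - \frac{8497}{567}$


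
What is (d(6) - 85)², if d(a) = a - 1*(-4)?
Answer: 5625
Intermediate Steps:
d(a) = 4 + a (d(a) = a + 4 = 4 + a)
(d(6) - 85)² = ((4 + 6) - 85)² = (10 - 85)² = (-75)² = 5625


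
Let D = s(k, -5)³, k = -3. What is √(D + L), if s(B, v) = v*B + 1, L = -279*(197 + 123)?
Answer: 88*I*√11 ≈ 291.86*I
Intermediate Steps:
L = -89280 (L = -279*320 = -89280)
s(B, v) = 1 + B*v (s(B, v) = B*v + 1 = 1 + B*v)
D = 4096 (D = (1 - 3*(-5))³ = (1 + 15)³ = 16³ = 4096)
√(D + L) = √(4096 - 89280) = √(-85184) = 88*I*√11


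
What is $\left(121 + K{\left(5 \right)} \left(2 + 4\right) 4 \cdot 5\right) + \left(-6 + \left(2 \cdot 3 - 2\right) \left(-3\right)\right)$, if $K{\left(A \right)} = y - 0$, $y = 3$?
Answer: $463$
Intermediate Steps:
$K{\left(A \right)} = 3$ ($K{\left(A \right)} = 3 - 0 = 3 + 0 = 3$)
$\left(121 + K{\left(5 \right)} \left(2 + 4\right) 4 \cdot 5\right) + \left(-6 + \left(2 \cdot 3 - 2\right) \left(-3\right)\right) = \left(121 + 3 \left(2 + 4\right) 4 \cdot 5\right) + \left(-6 + \left(2 \cdot 3 - 2\right) \left(-3\right)\right) = \left(121 + 3 \cdot 6 \cdot 4 \cdot 5\right) + \left(-6 + \left(6 - 2\right) \left(-3\right)\right) = \left(121 + 3 \cdot 24 \cdot 5\right) + \left(-6 + 4 \left(-3\right)\right) = \left(121 + 72 \cdot 5\right) - 18 = \left(121 + 360\right) - 18 = 481 - 18 = 463$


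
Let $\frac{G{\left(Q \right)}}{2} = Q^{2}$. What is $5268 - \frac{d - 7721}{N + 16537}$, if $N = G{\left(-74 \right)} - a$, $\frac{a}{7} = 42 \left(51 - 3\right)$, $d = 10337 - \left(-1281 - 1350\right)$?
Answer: $\frac{23488263}{4459} \approx 5267.6$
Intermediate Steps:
$d = 12968$ ($d = 10337 - -2631 = 10337 + 2631 = 12968$)
$a = 14112$ ($a = 7 \cdot 42 \left(51 - 3\right) = 7 \cdot 42 \cdot 48 = 7 \cdot 2016 = 14112$)
$G{\left(Q \right)} = 2 Q^{2}$
$N = -3160$ ($N = 2 \left(-74\right)^{2} - 14112 = 2 \cdot 5476 - 14112 = 10952 - 14112 = -3160$)
$5268 - \frac{d - 7721}{N + 16537} = 5268 - \frac{12968 - 7721}{-3160 + 16537} = 5268 - \frac{5247}{13377} = 5268 - 5247 \cdot \frac{1}{13377} = 5268 - \frac{1749}{4459} = \frac{23488263}{4459}$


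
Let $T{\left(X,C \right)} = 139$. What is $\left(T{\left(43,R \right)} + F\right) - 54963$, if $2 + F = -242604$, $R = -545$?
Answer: $-297430$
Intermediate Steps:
$F = -242606$ ($F = -2 - 242604 = -242606$)
$\left(T{\left(43,R \right)} + F\right) - 54963 = \left(139 - 242606\right) - 54963 = -242467 - 54963 = -297430$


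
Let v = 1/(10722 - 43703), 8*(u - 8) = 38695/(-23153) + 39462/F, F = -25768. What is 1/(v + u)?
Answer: 6054362802592/46010924297753 ≈ 0.13159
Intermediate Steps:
u = 18136029905/2386426016 (u = 8 + (38695/(-23153) + 39462/(-25768))/8 = 8 + (38695*(-1/23153) + 39462*(-1/25768))/8 = 8 + (-38695/23153 - 19731/12884)/8 = 8 + (⅛)*(-955378223/298303252) = 8 - 955378223/2386426016 = 18136029905/2386426016 ≈ 7.5997)
v = -1/32981 (v = 1/(-32981) = -1/32981 ≈ -3.0320e-5)
1/(v + u) = 1/(-1/32981 + 18136029905/2386426016) = 1/(46010924297753/6054362802592) = 6054362802592/46010924297753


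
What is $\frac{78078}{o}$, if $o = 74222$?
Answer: $\frac{39039}{37111} \approx 1.052$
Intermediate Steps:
$\frac{78078}{o} = \frac{78078}{74222} = 78078 \cdot \frac{1}{74222} = \frac{39039}{37111}$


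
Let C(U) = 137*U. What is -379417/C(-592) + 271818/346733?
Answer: 153601921733/28121433232 ≈ 5.4621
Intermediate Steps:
-379417/C(-592) + 271818/346733 = -379417/(137*(-592)) + 271818/346733 = -379417/(-81104) + 271818*(1/346733) = -379417*(-1/81104) + 271818/346733 = 379417/81104 + 271818/346733 = 153601921733/28121433232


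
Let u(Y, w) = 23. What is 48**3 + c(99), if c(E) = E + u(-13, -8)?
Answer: 110714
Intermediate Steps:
c(E) = 23 + E (c(E) = E + 23 = 23 + E)
48**3 + c(99) = 48**3 + (23 + 99) = 110592 + 122 = 110714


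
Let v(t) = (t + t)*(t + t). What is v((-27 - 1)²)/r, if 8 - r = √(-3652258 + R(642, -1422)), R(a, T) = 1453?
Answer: 19668992/3650869 + 7375872*I*√405645/3650869 ≈ 5.3875 + 1286.7*I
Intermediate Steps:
v(t) = 4*t² (v(t) = (2*t)*(2*t) = 4*t²)
r = 8 - 3*I*√405645 (r = 8 - √(-3652258 + 1453) = 8 - √(-3650805) = 8 - 3*I*√405645 ≈ 8.0 - 1910.7*I)
v((-27 - 1)²)/r = (4*((-27 - 1)²)²)/(8 - 3*I*√405645) = (4*((-28)²)²)/(8 - 3*I*√405645) = (4*784²)/(8 - 3*I*√405645) = (4*614656)/(8 - 3*I*√405645) = 2458624/(8 - 3*I*√405645)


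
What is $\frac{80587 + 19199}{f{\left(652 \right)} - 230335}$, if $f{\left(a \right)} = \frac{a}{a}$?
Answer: $- \frac{16631}{38389} \approx -0.43322$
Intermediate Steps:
$f{\left(a \right)} = 1$
$\frac{80587 + 19199}{f{\left(652 \right)} - 230335} = \frac{80587 + 19199}{1 - 230335} = \frac{99786}{-230334} = 99786 \left(- \frac{1}{230334}\right) = - \frac{16631}{38389}$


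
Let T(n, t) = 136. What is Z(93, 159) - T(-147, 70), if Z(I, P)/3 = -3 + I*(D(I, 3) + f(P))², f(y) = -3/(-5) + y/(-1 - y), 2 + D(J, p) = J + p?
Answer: 62578925591/25600 ≈ 2.4445e+6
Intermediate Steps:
D(J, p) = -2 + J + p (D(J, p) = -2 + (J + p) = -2 + J + p)
f(y) = ⅗ + y/(-1 - y) (f(y) = -3*(-⅕) + y/(-1 - y) = ⅗ + y/(-1 - y))
Z(I, P) = -9 + 3*I*(1 + I + (3 - 2*P)/(5*(1 + P)))² (Z(I, P) = 3*(-3 + I*((-2 + I + 3) + (3 - 2*P)/(5*(1 + P)))²) = 3*(-3 + I*((1 + I) + (3 - 2*P)/(5*(1 + P)))²) = 3*(-3 + I*(1 + I + (3 - 2*P)/(5*(1 + P)))²) = -9 + 3*I*(1 + I + (3 - 2*P)/(5*(1 + P)))²)
Z(93, 159) - T(-147, 70) = (-9 + (3/25)*93*(8 + 3*159 + 5*93 + 5*93*159)²/(1 + 159)²) - 1*136 = (-9 + (3/25)*93*(8 + 477 + 465 + 73935)²/160²) - 136 = (-9 + (3/25)*93*(1/25600)*74885²) - 136 = (-9 + (3/25)*93*(1/25600)*5607763225) - 136 = (-9 + 62582637591/25600) - 136 = 62582407191/25600 - 136 = 62578925591/25600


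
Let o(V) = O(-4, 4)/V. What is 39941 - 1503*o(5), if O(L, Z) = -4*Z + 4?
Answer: 217741/5 ≈ 43548.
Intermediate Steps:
O(L, Z) = 4 - 4*Z
o(V) = -12/V (o(V) = (4 - 4*4)/V = (4 - 16)/V = -12/V)
39941 - 1503*o(5) = 39941 - 1503*(-12/5) = 39941 - 1503*(-12*⅕) = 39941 - 1503*(-12)/5 = 39941 - 1*(-18036/5) = 39941 + 18036/5 = 217741/5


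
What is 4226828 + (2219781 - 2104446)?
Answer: 4342163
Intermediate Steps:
4226828 + (2219781 - 2104446) = 4226828 + 115335 = 4342163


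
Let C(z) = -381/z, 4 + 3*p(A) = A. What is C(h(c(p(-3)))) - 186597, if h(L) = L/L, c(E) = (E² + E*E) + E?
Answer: -186978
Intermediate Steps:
p(A) = -4/3 + A/3
c(E) = E + 2*E² (c(E) = (E² + E²) + E = 2*E² + E = E + 2*E²)
h(L) = 1
C(h(c(p(-3)))) - 186597 = -381/1 - 186597 = -381*1 - 186597 = -381 - 186597 = -186978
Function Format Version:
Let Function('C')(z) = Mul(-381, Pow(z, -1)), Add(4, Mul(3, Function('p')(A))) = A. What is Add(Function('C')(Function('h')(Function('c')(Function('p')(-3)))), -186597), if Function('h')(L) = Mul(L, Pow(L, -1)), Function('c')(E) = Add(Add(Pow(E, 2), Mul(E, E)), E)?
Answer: -186978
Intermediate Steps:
Function('p')(A) = Add(Rational(-4, 3), Mul(Rational(1, 3), A))
Function('c')(E) = Add(E, Mul(2, Pow(E, 2))) (Function('c')(E) = Add(Add(Pow(E, 2), Pow(E, 2)), E) = Add(Mul(2, Pow(E, 2)), E) = Add(E, Mul(2, Pow(E, 2))))
Function('h')(L) = 1
Add(Function('C')(Function('h')(Function('c')(Function('p')(-3)))), -186597) = Add(Mul(-381, Pow(1, -1)), -186597) = Add(Mul(-381, 1), -186597) = Add(-381, -186597) = -186978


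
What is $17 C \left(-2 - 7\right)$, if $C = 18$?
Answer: $-2754$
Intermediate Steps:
$17 C \left(-2 - 7\right) = 17 \cdot 18 \left(-2 - 7\right) = 306 \left(-2 - 7\right) = 306 \left(-9\right) = -2754$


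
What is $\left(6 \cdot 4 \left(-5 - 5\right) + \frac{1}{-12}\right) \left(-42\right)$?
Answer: $\frac{20167}{2} \approx 10084.0$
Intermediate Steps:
$\left(6 \cdot 4 \left(-5 - 5\right) + \frac{1}{-12}\right) \left(-42\right) = \left(24 \left(-10\right) - \frac{1}{12}\right) \left(-42\right) = \left(-240 - \frac{1}{12}\right) \left(-42\right) = \left(- \frac{2881}{12}\right) \left(-42\right) = \frac{20167}{2}$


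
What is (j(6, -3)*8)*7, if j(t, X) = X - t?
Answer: -504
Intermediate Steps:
(j(6, -3)*8)*7 = ((-3 - 1*6)*8)*7 = ((-3 - 6)*8)*7 = -9*8*7 = -72*7 = -504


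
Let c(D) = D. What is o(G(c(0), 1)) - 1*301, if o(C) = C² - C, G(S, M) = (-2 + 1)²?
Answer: -301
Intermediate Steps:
G(S, M) = 1 (G(S, M) = (-1)² = 1)
o(G(c(0), 1)) - 1*301 = 1*(-1 + 1) - 1*301 = 1*0 - 301 = 0 - 301 = -301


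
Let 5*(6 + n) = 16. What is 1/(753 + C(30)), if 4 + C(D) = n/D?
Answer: 75/56168 ≈ 0.0013353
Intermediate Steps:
n = -14/5 (n = -6 + (⅕)*16 = -6 + 16/5 = -14/5 ≈ -2.8000)
C(D) = -4 - 14/(5*D)
1/(753 + C(30)) = 1/(753 + (-4 - 14/5/30)) = 1/(753 + (-4 - 14/5*1/30)) = 1/(753 + (-4 - 7/75)) = 1/(753 - 307/75) = 1/(56168/75) = 75/56168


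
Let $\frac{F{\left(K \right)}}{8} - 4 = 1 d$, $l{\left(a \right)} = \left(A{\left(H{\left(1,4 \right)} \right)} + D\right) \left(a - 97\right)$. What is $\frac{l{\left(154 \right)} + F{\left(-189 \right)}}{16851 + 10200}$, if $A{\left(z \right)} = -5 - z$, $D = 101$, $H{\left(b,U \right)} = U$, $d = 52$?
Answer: $\frac{5692}{27051} \approx 0.21042$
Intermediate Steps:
$l{\left(a \right)} = -8924 + 92 a$ ($l{\left(a \right)} = \left(\left(-5 - 4\right) + 101\right) \left(a - 97\right) = \left(\left(-5 - 4\right) + 101\right) \left(-97 + a\right) = \left(-9 + 101\right) \left(-97 + a\right) = 92 \left(-97 + a\right) = -8924 + 92 a$)
$F{\left(K \right)} = 448$ ($F{\left(K \right)} = 32 + 8 \cdot 1 \cdot 52 = 32 + 8 \cdot 52 = 32 + 416 = 448$)
$\frac{l{\left(154 \right)} + F{\left(-189 \right)}}{16851 + 10200} = \frac{\left(-8924 + 92 \cdot 154\right) + 448}{16851 + 10200} = \frac{\left(-8924 + 14168\right) + 448}{27051} = \left(5244 + 448\right) \frac{1}{27051} = 5692 \cdot \frac{1}{27051} = \frac{5692}{27051}$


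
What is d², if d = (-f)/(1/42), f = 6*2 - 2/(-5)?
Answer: 6780816/25 ≈ 2.7123e+5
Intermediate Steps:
f = 62/5 (f = 12 - 2*(-⅕) = 12 + ⅖ = 62/5 ≈ 12.400)
d = -2604/5 (d = (-1*62/5)/(1/42) = -62/(5*1/42) = -62/5*42 = -2604/5 ≈ -520.80)
d² = (-2604/5)² = 6780816/25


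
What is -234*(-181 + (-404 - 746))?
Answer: 311454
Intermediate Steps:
-234*(-181 + (-404 - 746)) = -234*(-181 - 1150) = -234*(-1331) = 311454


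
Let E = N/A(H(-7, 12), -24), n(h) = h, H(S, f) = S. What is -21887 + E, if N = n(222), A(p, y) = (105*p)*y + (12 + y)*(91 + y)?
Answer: -61414885/2806 ≈ -21887.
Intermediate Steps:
A(p, y) = (12 + y)*(91 + y) + 105*p*y (A(p, y) = 105*p*y + (12 + y)*(91 + y) = (12 + y)*(91 + y) + 105*p*y)
N = 222
E = 37/2806 (E = 222/(1092 + (-24)**2 + 103*(-24) + 105*(-7)*(-24)) = 222/(1092 + 576 - 2472 + 17640) = 222/16836 = 222*(1/16836) = 37/2806 ≈ 0.013186)
-21887 + E = -21887 + 37/2806 = -61414885/2806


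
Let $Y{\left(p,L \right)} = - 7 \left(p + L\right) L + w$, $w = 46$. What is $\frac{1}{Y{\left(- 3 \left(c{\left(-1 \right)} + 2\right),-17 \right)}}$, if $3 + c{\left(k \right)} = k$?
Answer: $- \frac{1}{1263} \approx -0.00079177$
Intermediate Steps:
$c{\left(k \right)} = -3 + k$
$Y{\left(p,L \right)} = 46 + L \left(- 7 L - 7 p\right)$ ($Y{\left(p,L \right)} = - 7 \left(p + L\right) L + 46 = - 7 \left(L + p\right) L + 46 = \left(- 7 L - 7 p\right) L + 46 = L \left(- 7 L - 7 p\right) + 46 = 46 + L \left(- 7 L - 7 p\right)$)
$\frac{1}{Y{\left(- 3 \left(c{\left(-1 \right)} + 2\right),-17 \right)}} = \frac{1}{46 - 7 \left(-17\right)^{2} - - 119 \left(- 3 \left(\left(-3 - 1\right) + 2\right)\right)} = \frac{1}{46 - 2023 - - 119 \left(- 3 \left(-4 + 2\right)\right)} = \frac{1}{46 - 2023 - - 119 \left(\left(-3\right) \left(-2\right)\right)} = \frac{1}{46 - 2023 - \left(-119\right) 6} = \frac{1}{46 - 2023 + 714} = \frac{1}{-1263} = - \frac{1}{1263}$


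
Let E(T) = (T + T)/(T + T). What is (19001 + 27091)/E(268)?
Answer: 46092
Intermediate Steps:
E(T) = 1 (E(T) = (2*T)/((2*T)) = (2*T)*(1/(2*T)) = 1)
(19001 + 27091)/E(268) = (19001 + 27091)/1 = 46092*1 = 46092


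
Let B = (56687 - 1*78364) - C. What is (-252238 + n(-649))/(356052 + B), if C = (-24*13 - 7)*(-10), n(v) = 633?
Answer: -50321/66237 ≈ -0.75971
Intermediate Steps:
C = 3190 (C = (-312 - 7)*(-10) = -319*(-10) = 3190)
B = -24867 (B = (56687 - 1*78364) - 1*3190 = (56687 - 78364) - 3190 = -21677 - 3190 = -24867)
(-252238 + n(-649))/(356052 + B) = (-252238 + 633)/(356052 - 24867) = -251605/331185 = -251605*1/331185 = -50321/66237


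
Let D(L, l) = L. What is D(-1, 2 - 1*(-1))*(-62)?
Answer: 62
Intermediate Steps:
D(-1, 2 - 1*(-1))*(-62) = -1*(-62) = 62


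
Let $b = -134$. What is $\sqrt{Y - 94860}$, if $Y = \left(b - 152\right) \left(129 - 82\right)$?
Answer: $i \sqrt{108302} \approx 329.09 i$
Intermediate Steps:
$Y = -13442$ ($Y = \left(-134 - 152\right) \left(129 - 82\right) = \left(-286\right) 47 = -13442$)
$\sqrt{Y - 94860} = \sqrt{-13442 - 94860} = \sqrt{-108302} = i \sqrt{108302}$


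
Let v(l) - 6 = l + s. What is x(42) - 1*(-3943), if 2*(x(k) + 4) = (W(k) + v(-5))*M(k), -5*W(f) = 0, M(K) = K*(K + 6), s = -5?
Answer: -93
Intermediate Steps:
M(K) = K*(6 + K)
W(f) = 0 (W(f) = -⅕*0 = 0)
v(l) = 1 + l (v(l) = 6 + (l - 5) = 6 + (-5 + l) = 1 + l)
x(k) = -4 - 2*k*(6 + k) (x(k) = -4 + ((0 + (1 - 5))*(k*(6 + k)))/2 = -4 + ((0 - 4)*(k*(6 + k)))/2 = -4 + (-4*k*(6 + k))/2 = -4 - 2*k*(6 + k))
x(42) - 1*(-3943) = (-4 - 2*42*(6 + 42)) - 1*(-3943) = (-4 - 2*42*48) + 3943 = (-4 - 4032) + 3943 = -4036 + 3943 = -93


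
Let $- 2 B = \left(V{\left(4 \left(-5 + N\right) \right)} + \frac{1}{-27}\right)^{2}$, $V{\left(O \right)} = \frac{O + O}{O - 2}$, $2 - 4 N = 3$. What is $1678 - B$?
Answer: $\frac{1295445517}{771282} \approx 1679.6$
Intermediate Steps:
$N = - \frac{1}{4}$ ($N = \frac{1}{2} - \frac{3}{4} = - \frac{1}{4} \approx -0.25$)
$V{\left(O \right)} = \frac{2 O}{-2 + O}$
$B = - \frac{1234321}{771282}$ ($B = - \frac{\left(\frac{2 \cdot 4 \left(-5 - \frac{1}{4}\right)}{-2 + 4 \left(-5 - \frac{1}{4}\right)} + \frac{1}{-27}\right)^{2}}{2} = - \frac{\left(\frac{2 \cdot 4 \left(- \frac{21}{4}\right)}{-2 + 4 \left(- \frac{21}{4}\right)} - \frac{1}{27}\right)^{2}}{2} = - \frac{\left(2 \left(-21\right) \frac{1}{-2 - 21} - \frac{1}{27}\right)^{2}}{2} = - \frac{\left(2 \left(-21\right) \frac{1}{-23} - \frac{1}{27}\right)^{2}}{2} = - \frac{\left(2 \left(-21\right) \left(- \frac{1}{23}\right) - \frac{1}{27}\right)^{2}}{2} = - \frac{\left(\frac{42}{23} - \frac{1}{27}\right)^{2}}{2} = - \frac{\left(\frac{1111}{621}\right)^{2}}{2} = \left(- \frac{1}{2}\right) \frac{1234321}{385641} = - \frac{1234321}{771282} \approx -1.6003$)
$1678 - B = 1678 - - \frac{1234321}{771282} = 1678 + \frac{1234321}{771282} = \frac{1295445517}{771282}$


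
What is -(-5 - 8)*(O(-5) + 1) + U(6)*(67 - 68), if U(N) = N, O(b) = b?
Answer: -58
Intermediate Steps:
-(-5 - 8)*(O(-5) + 1) + U(6)*(67 - 68) = -(-5 - 8)*(-5 + 1) + 6*(67 - 68) = -(-13)*(-4) + 6*(-1) = -1*52 - 6 = -52 - 6 = -58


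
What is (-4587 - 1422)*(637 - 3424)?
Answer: 16747083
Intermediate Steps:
(-4587 - 1422)*(637 - 3424) = -6009*(-2787) = 16747083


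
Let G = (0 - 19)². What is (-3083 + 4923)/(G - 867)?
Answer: -40/11 ≈ -3.6364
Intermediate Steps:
G = 361 (G = (-19)² = 361)
(-3083 + 4923)/(G - 867) = (-3083 + 4923)/(361 - 867) = 1840/(-506) = 1840*(-1/506) = -40/11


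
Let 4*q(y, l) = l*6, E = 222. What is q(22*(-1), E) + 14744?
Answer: 15077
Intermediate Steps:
q(y, l) = 3*l/2 (q(y, l) = (l*6)/4 = (6*l)/4 = 3*l/2)
q(22*(-1), E) + 14744 = (3/2)*222 + 14744 = 333 + 14744 = 15077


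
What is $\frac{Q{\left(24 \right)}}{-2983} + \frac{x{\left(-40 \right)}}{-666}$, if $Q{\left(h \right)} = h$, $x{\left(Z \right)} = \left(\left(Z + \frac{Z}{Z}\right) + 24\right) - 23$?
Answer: $\frac{48685}{993339} \approx 0.049011$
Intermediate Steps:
$x{\left(Z \right)} = 2 + Z$ ($x{\left(Z \right)} = \left(\left(Z + 1\right) + 24\right) - 23 = \left(\left(1 + Z\right) + 24\right) - 23 = \left(25 + Z\right) - 23 = 2 + Z$)
$\frac{Q{\left(24 \right)}}{-2983} + \frac{x{\left(-40 \right)}}{-666} = \frac{24}{-2983} + \frac{2 - 40}{-666} = 24 \left(- \frac{1}{2983}\right) - - \frac{19}{333} = - \frac{24}{2983} + \frac{19}{333} = \frac{48685}{993339}$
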